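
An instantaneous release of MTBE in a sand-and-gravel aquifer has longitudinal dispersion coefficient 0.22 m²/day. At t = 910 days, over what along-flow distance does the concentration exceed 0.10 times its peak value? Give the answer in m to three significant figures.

The plume is Gaussian with σ = √(2Dt) = √(2 × 0.22 × 910) = 20.01 m.
C/C_peak = exp(−Δx²/(2σ²)) = 0.10 ⇒ Δx = σ·√(−2 ln 0.10) = 20.01 × 2.146 = 42.94 m.
Width = 2Δx = 85.9 m.

85.9 m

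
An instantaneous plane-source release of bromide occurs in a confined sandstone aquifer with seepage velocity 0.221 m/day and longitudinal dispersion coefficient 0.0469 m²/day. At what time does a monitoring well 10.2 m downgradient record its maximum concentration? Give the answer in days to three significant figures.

45.2 days

For the 1D instantaneous-source solution, setting ∂C/∂t = 0 at fixed x gives v²t² + 2Dt − x² = 0, so t = (√(D² + v²x²) − D)/v².
√(D² + v²x²) = √(0.0469² + 0.221² × 10.2²) = 2.255; v² = 0.048841.
t = (2.255 − 0.0469)/0.048841 = 45.2 days (vs. the pure-advection estimate x/v = 46.2 d).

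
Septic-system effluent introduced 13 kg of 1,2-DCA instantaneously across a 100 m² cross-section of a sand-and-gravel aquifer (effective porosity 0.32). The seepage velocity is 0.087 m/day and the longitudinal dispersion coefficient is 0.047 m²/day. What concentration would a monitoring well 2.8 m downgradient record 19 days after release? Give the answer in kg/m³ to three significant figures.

0.0839 kg/m³

For an instantaneous plane source, C(x,t) = M/(n_e·A·√(4πDt)) · exp(−(x−vt)²/(4Dt)), with n_e·A the pore (flow) area.
Plume center vt = 0.087 × 19 = 1.653 m, so the well at 2.8 m is 1.147 m downgradient of the peak.
√(4πDt) = 3.350 m, giving peak height M/(n_e·A·√(4πDt)) = 13/(0.32 × 100 × 3.350) = 0.1213 kg/m³.
(x−vt)²/(4Dt) = (1.147)²/(4 × 0.047 × 19) = 0.3683; exp(−0.3683) = 0.6919.
C = 0.1213 × 0.6919 = 0.0839 kg/m³.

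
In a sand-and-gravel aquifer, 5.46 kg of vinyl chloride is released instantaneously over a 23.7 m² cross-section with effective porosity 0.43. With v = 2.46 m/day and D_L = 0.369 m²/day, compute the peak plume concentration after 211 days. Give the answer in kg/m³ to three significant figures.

The peak of an instantaneous 1D plume sits at x = vt; there the Gaussian factor is 1 and C_max = M/(n_e·A·√(4πDt)), where n_e·A is the pore area the mass is dissolved in.
√(4πDt) = √(4π × 0.369 × 211) = 31.28 m, so C_max = 5.46/(0.43 × 23.7 × 31.28) = 0.0171 kg/m³.

0.0171 kg/m³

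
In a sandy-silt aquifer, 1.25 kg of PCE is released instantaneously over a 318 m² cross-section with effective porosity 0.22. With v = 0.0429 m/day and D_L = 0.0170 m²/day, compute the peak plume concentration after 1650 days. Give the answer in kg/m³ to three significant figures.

0.000952 kg/m³

The peak of an instantaneous 1D plume sits at x = vt; there the Gaussian factor is 1 and C_max = M/(n_e·A·√(4πDt)), where n_e·A is the pore area the mass is dissolved in.
√(4πDt) = √(4π × 0.0170 × 1650) = 18.77 m, so C_max = 1.25/(0.22 × 318 × 18.77) = 0.000952 kg/m³.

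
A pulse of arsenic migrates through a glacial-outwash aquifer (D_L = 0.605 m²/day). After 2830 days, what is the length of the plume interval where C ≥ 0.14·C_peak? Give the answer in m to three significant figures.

The plume is Gaussian with σ = √(2Dt) = √(2 × 0.605 × 2830) = 58.52 m.
C/C_peak = exp(−Δx²/(2σ²)) = 0.14 ⇒ Δx = σ·√(−2 ln 0.14) = 58.52 × 1.983 = 116.0 m.
Width = 2Δx = 232 m.

232 m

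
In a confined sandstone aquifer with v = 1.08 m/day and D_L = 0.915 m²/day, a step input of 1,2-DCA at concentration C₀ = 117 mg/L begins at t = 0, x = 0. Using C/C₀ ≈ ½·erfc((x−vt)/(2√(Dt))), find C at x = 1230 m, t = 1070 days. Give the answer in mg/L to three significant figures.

For a continuous step input, C/C₀ ≈ ½·erfc((x−vt)/(2√(Dt))).
vt = 1.08 × 1070 = 1155.6 m and 2√(Dt) = 2√(0.915 × 1070) = 62.58 m.
Argument (x−vt)/(2√(Dt)) = (1230 − 1155.6)/62.58 = 1.189; ½·erfc(1.189) = 0.04633.
C = 117 × 0.04633 = 5.42 mg/L.

5.42 mg/L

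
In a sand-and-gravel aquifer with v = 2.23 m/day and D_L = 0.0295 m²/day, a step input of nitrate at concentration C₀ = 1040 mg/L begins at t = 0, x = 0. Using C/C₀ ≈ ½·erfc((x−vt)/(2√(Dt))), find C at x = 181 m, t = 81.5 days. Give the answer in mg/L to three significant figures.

658 mg/L

For a continuous step input, C/C₀ ≈ ½·erfc((x−vt)/(2√(Dt))).
vt = 2.23 × 81.5 = 181.745 m and 2√(Dt) = 2√(0.0295 × 81.5) = 3.101 m.
Argument (x−vt)/(2√(Dt)) = (181 − 181.745)/3.101 = -0.2402; ½·erfc(-0.2402) = 0.6330.
C = 1040 × 0.6330 = 658 mg/L.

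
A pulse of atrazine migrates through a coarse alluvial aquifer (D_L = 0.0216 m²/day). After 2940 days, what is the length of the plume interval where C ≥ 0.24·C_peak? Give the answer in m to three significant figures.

The plume is Gaussian with σ = √(2Dt) = √(2 × 0.0216 × 2940) = 11.27 m.
C/C_peak = exp(−Δx²/(2σ²)) = 0.24 ⇒ Δx = σ·√(−2 ln 0.24) = 11.27 × 1.689 = 19.04 m.
Width = 2Δx = 38.1 m.

38.1 m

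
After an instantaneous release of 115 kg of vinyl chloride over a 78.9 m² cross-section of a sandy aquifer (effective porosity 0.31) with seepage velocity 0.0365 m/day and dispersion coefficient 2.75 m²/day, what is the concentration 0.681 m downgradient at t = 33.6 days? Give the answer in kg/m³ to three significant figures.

0.138 kg/m³

For an instantaneous plane source, C(x,t) = M/(n_e·A·√(4πDt)) · exp(−(x−vt)²/(4Dt)), with n_e·A the pore (flow) area.
Plume center vt = 0.0365 × 33.6 = 1.2264 m, so the well at 0.681 m is 0.5454 m upgradient of the peak.
√(4πDt) = 34.08 m, giving peak height M/(n_e·A·√(4πDt)) = 115/(0.31 × 78.9 × 34.08) = 0.1380 kg/m³.
(x−vt)²/(4Dt) = (-0.5454)²/(4 × 2.75 × 33.6) = 0.0008048; exp(−0.0008048) = 0.9992.
C = 0.1380 × 0.9992 = 0.138 kg/m³.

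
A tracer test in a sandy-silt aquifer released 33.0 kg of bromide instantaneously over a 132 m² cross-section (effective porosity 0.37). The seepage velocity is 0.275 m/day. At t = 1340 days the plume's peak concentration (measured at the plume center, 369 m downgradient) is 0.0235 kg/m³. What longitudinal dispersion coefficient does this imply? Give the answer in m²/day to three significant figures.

0.0491 m²/day

At the plume center C_max = M/(n_e·A·√(4πDt)), so D = M²/(4πt·(n_e·A·C_max)²).
n_e·A·C_max = 0.37 × 132 × 0.0235 = 1.148 kg/m.
D = 33.0²/(4π × 1340 × 1.148²) = 0.0491 m²/day.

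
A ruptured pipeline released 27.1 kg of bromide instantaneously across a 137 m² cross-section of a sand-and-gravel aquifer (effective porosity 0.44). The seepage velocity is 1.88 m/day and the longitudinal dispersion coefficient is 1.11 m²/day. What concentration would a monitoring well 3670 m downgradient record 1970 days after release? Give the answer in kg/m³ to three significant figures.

0.00238 kg/m³

For an instantaneous plane source, C(x,t) = M/(n_e·A·√(4πDt)) · exp(−(x−vt)²/(4Dt)), with n_e·A the pore (flow) area.
Plume center vt = 1.88 × 1970 = 3703.6 m, so the well at 3670 m is 33.6 m upgradient of the peak.
√(4πDt) = 165.8 m, giving peak height M/(n_e·A·√(4πDt)) = 27.1/(0.44 × 137 × 165.8) = 0.002712 kg/m³.
(x−vt)²/(4Dt) = (-33.6)²/(4 × 1.11 × 1970) = 0.1291; exp(−0.1291) = 0.8789.
C = 0.002712 × 0.8789 = 0.00238 kg/m³.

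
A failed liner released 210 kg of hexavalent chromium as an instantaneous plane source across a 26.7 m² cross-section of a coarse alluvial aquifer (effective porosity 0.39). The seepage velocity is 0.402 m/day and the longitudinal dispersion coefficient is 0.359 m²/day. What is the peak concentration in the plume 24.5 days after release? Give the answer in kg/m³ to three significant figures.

The peak of an instantaneous 1D plume sits at x = vt; there the Gaussian factor is 1 and C_max = M/(n_e·A·√(4πDt)), where n_e·A is the pore area the mass is dissolved in.
√(4πDt) = √(4π × 0.359 × 24.5) = 10.51 m, so C_max = 210/(0.39 × 26.7 × 10.51) = 1.92 kg/m³.

1.92 kg/m³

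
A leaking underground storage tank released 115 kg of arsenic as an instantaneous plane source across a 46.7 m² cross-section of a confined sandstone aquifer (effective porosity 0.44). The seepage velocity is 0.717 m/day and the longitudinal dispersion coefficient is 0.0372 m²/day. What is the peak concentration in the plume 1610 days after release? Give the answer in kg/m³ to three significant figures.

The peak of an instantaneous 1D plume sits at x = vt; there the Gaussian factor is 1 and C_max = M/(n_e·A·√(4πDt)), where n_e·A is the pore area the mass is dissolved in.
√(4πDt) = √(4π × 0.0372 × 1610) = 27.43 m, so C_max = 115/(0.44 × 46.7 × 27.43) = 0.204 kg/m³.

0.204 kg/m³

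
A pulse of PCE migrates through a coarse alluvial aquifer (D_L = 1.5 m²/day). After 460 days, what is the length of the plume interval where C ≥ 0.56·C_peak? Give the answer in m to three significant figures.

The plume is Gaussian with σ = √(2Dt) = √(2 × 1.5 × 460) = 37.15 m.
C/C_peak = exp(−Δx²/(2σ²)) = 0.56 ⇒ Δx = σ·√(−2 ln 0.56) = 37.15 × 1.077 = 40.01 m.
Width = 2Δx = 80.0 m.

80.0 m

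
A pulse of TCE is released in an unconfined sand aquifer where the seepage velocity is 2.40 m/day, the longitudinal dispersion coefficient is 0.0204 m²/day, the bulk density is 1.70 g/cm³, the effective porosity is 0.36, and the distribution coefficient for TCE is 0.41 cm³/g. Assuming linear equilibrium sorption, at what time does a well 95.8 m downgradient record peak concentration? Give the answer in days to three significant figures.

Retardation factor R = 1 + ρ_b·K_d/n = 1 + 1.70 × 0.41/0.36 = 2.936.
Sorption retards both mechanisms: v_R = v/R = 0.8174 m/day, D_R = D/R = 0.006948 m²/day.
Peak time from v_R²t² + 2D_R t − x² = 0: t = (√(D_R² + v_R²x²) − D_R)/v_R².
√(D_R² + v_R²x²) = √(0.006948² + 0.8174² × 95.8²) = 78.31; v_R² = 0.6681.
t = (78.31 − 0.006948)/0.6681 = 117 days.

117 days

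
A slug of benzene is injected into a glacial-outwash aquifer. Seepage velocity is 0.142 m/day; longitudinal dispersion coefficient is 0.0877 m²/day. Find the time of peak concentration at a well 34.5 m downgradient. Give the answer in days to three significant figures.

For the 1D instantaneous-source solution, setting ∂C/∂t = 0 at fixed x gives v²t² + 2Dt − x² = 0, so t = (√(D² + v²x²) − D)/v².
√(D² + v²x²) = √(0.0877² + 0.142² × 34.5²) = 4.900; v² = 0.020164.
t = (4.900 − 0.0877)/0.020164 = 239 days (vs. the pure-advection estimate x/v = 243 d).

239 days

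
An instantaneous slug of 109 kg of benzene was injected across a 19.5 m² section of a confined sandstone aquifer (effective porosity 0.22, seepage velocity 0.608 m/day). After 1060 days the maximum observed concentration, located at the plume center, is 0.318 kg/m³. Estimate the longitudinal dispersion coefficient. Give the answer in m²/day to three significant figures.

At the plume center C_max = M/(n_e·A·√(4πDt)), so D = M²/(4πt·(n_e·A·C_max)²).
n_e·A·C_max = 0.22 × 19.5 × 0.318 = 1.364 kg/m.
D = 109²/(4π × 1060 × 1.364²) = 0.479 m²/day.

0.479 m²/day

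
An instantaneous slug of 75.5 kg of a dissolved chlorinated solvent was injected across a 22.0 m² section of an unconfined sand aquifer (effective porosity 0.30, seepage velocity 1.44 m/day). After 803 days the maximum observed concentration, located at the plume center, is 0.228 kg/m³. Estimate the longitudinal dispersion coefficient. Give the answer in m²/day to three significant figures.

At the plume center C_max = M/(n_e·A·√(4πDt)), so D = M²/(4πt·(n_e·A·C_max)²).
n_e·A·C_max = 0.30 × 22.0 × 0.228 = 1.505 kg/m.
D = 75.5²/(4π × 803 × 1.505²) = 0.249 m²/day.

0.249 m²/day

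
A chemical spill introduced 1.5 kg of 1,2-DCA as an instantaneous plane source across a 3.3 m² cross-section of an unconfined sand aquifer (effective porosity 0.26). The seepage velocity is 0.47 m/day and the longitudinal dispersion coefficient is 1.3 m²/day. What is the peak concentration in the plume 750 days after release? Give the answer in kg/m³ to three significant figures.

The peak of an instantaneous 1D plume sits at x = vt; there the Gaussian factor is 1 and C_max = M/(n_e·A·√(4πDt)), where n_e·A is the pore area the mass is dissolved in.
√(4πDt) = √(4π × 1.3 × 750) = 110.7 m, so C_max = 1.5/(0.26 × 3.3 × 110.7) = 0.0158 kg/m³.

0.0158 kg/m³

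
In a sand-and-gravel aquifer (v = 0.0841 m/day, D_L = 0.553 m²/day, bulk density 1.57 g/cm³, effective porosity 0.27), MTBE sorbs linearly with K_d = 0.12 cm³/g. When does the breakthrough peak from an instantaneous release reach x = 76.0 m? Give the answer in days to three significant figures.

Retardation factor R = 1 + ρ_b·K_d/n = 1 + 1.57 × 0.12/0.27 = 1.698.
Sorption retards both mechanisms: v_R = v/R = 0.04953 m/day, D_R = D/R = 0.3257 m²/day.
Peak time from v_R²t² + 2D_R t − x² = 0: t = (√(D_R² + v_R²x²) − D_R)/v_R².
√(D_R² + v_R²x²) = √(0.3257² + 0.04953² × 76.0²) = 3.778; v_R² = 0.002453.
t = (3.778 − 0.3257)/0.002453 = 1410 days.

1410 days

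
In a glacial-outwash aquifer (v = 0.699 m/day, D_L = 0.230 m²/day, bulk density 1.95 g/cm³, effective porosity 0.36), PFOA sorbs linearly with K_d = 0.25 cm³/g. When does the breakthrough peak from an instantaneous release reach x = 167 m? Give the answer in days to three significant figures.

561 days

Retardation factor R = 1 + ρ_b·K_d/n = 1 + 1.95 × 0.25/0.36 = 2.354.
Sorption retards both mechanisms: v_R = v/R = 0.2969 m/day, D_R = D/R = 0.09771 m²/day.
Peak time from v_R²t² + 2D_R t − x² = 0: t = (√(D_R² + v_R²x²) − D_R)/v_R².
√(D_R² + v_R²x²) = √(0.09771² + 0.2969² × 167²) = 49.58; v_R² = 0.08815.
t = (49.58 − 0.09771)/0.08815 = 561 days.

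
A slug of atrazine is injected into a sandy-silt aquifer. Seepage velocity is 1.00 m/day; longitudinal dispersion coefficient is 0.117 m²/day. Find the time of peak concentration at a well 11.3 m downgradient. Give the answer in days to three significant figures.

For the 1D instantaneous-source solution, setting ∂C/∂t = 0 at fixed x gives v²t² + 2Dt − x² = 0, so t = (√(D² + v²x²) − D)/v².
√(D² + v²x²) = √(0.117² + 1.00² × 11.3²) = 11.30; v² = 1.
t = (11.30 − 0.117)/1 = 11.2 days (vs. the pure-advection estimate x/v = 11.3 d).

11.2 days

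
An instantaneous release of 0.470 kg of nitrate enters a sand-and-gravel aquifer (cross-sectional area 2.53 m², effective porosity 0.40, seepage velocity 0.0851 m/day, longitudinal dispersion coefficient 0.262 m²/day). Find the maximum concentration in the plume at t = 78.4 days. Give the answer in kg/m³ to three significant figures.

0.0289 kg/m³

The peak of an instantaneous 1D plume sits at x = vt; there the Gaussian factor is 1 and C_max = M/(n_e·A·√(4πDt)), where n_e·A is the pore area the mass is dissolved in.
√(4πDt) = √(4π × 0.262 × 78.4) = 16.07 m, so C_max = 0.470/(0.40 × 2.53 × 16.07) = 0.0289 kg/m³.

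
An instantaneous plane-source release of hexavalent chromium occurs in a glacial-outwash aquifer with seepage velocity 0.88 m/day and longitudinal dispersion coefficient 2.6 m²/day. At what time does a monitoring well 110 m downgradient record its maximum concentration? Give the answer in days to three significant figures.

For the 1D instantaneous-source solution, setting ∂C/∂t = 0 at fixed x gives v²t² + 2Dt − x² = 0, so t = (√(D² + v²x²) − D)/v².
√(D² + v²x²) = √(2.6² + 0.88² × 110²) = 96.83; v² = 0.7744.
t = (96.83 − 2.6)/0.7744 = 122 days (vs. the pure-advection estimate x/v = 125 d).

122 days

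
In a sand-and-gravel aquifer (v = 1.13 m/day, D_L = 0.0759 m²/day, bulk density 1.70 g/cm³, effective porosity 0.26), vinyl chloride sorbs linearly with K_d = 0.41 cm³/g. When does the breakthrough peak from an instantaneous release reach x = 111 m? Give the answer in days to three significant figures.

361 days

Retardation factor R = 1 + ρ_b·K_d/n = 1 + 1.70 × 0.41/0.26 = 3.681.
Sorption retards both mechanisms: v_R = v/R = 0.3070 m/day, D_R = D/R = 0.02062 m²/day.
Peak time from v_R²t² + 2D_R t − x² = 0: t = (√(D_R² + v_R²x²) − D_R)/v_R².
√(D_R² + v_R²x²) = √(0.02062² + 0.3070² × 111²) = 34.08; v_R² = 0.09425.
t = (34.08 − 0.02062)/0.09425 = 361 days.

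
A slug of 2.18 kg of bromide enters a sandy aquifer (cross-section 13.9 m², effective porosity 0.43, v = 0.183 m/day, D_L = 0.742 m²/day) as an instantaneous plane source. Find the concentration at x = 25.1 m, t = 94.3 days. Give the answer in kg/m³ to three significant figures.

For an instantaneous plane source, C(x,t) = M/(n_e·A·√(4πDt)) · exp(−(x−vt)²/(4Dt)), with n_e·A the pore (flow) area.
Plume center vt = 0.183 × 94.3 = 17.2569 m, so the well at 25.1 m is 7.8431 m downgradient of the peak.
√(4πDt) = 29.65 m, giving peak height M/(n_e·A·√(4πDt)) = 2.18/(0.43 × 13.9 × 29.65) = 0.01230 kg/m³.
(x−vt)²/(4Dt) = (7.8431)²/(4 × 0.742 × 94.3) = 0.2198; exp(−0.2198) = 0.8027.
C = 0.01230 × 0.8027 = 0.00987 kg/m³.

0.00987 kg/m³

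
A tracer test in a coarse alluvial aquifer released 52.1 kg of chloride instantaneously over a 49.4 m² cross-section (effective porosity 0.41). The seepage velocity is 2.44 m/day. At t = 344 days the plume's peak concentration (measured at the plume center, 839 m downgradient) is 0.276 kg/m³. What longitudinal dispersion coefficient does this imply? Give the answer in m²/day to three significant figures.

0.0201 m²/day

At the plume center C_max = M/(n_e·A·√(4πDt)), so D = M²/(4πt·(n_e·A·C_max)²).
n_e·A·C_max = 0.41 × 49.4 × 0.276 = 5.590 kg/m.
D = 52.1²/(4π × 344 × 5.590²) = 0.0201 m²/day.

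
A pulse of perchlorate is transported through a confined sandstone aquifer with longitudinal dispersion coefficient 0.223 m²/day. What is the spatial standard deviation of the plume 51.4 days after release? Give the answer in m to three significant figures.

4.79 m

Dispersive spreading gives a Gaussian with σ² = 2Dt; advection only shifts the center.
σ = √(2 × 0.223 × 51.4) = 4.79 m.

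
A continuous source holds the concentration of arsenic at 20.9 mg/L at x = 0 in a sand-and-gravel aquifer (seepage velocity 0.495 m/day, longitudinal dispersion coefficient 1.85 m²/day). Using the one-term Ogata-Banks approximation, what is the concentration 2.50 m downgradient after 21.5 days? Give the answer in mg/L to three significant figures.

For a continuous step input, C/C₀ ≈ ½·erfc((x−vt)/(2√(Dt))).
vt = 0.495 × 21.5 = 10.6425 m and 2√(Dt) = 2√(1.85 × 21.5) = 12.61 m.
Argument (x−vt)/(2√(Dt)) = (2.50 − 10.6425)/12.61 = -0.6457; ½·erfc(-0.6457) = 0.8194.
C = 20.9 × 0.8194 = 17.1 mg/L.

17.1 mg/L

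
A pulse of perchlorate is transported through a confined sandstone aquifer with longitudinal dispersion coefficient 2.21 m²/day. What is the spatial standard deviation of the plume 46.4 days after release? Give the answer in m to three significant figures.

Dispersive spreading gives a Gaussian with σ² = 2Dt; advection only shifts the center.
σ = √(2 × 2.21 × 46.4) = 14.3 m.

14.3 m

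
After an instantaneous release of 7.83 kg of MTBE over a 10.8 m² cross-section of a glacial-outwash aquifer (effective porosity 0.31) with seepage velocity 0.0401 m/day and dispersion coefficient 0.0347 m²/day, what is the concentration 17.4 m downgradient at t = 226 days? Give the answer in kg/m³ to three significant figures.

For an instantaneous plane source, C(x,t) = M/(n_e·A·√(4πDt)) · exp(−(x−vt)²/(4Dt)), with n_e·A the pore (flow) area.
Plume center vt = 0.0401 × 226 = 9.0626 m, so the well at 17.4 m is 8.3374 m downgradient of the peak.
√(4πDt) = 9.927 m, giving peak height M/(n_e·A·√(4πDt)) = 7.83/(0.31 × 10.8 × 9.927) = 0.2356 kg/m³.
(x−vt)²/(4Dt) = (8.3374)²/(4 × 0.0347 × 226) = 2.216; exp(−2.216) = 0.1090.
C = 0.2356 × 0.1090 = 0.0257 kg/m³.

0.0257 kg/m³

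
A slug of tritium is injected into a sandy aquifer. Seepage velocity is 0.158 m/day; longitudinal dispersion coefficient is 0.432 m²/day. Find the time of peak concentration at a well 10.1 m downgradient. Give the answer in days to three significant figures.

48.9 days

For the 1D instantaneous-source solution, setting ∂C/∂t = 0 at fixed x gives v²t² + 2Dt − x² = 0, so t = (√(D² + v²x²) − D)/v².
√(D² + v²x²) = √(0.432² + 0.158² × 10.1²) = 1.653; v² = 0.024964.
t = (1.653 − 0.432)/0.024964 = 48.9 days (vs. the pure-advection estimate x/v = 63.9 d).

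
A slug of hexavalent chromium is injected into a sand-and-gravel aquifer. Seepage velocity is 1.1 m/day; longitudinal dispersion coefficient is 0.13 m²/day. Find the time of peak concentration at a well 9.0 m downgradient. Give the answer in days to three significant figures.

For the 1D instantaneous-source solution, setting ∂C/∂t = 0 at fixed x gives v²t² + 2Dt − x² = 0, so t = (√(D² + v²x²) − D)/v².
√(D² + v²x²) = √(0.13² + 1.1² × 9.0²) = 9.901; v² = 1.21.
t = (9.901 − 0.13)/1.21 = 8.08 days (vs. the pure-advection estimate x/v = 8.18 d).

8.08 days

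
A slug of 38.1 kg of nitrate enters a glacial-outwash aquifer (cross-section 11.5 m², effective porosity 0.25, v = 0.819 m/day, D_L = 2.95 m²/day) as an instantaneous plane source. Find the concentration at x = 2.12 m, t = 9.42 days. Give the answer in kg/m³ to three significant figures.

For an instantaneous plane source, C(x,t) = M/(n_e·A·√(4πDt)) · exp(−(x−vt)²/(4Dt)), with n_e·A the pore (flow) area.
Plume center vt = 0.819 × 9.42 = 7.71498 m, so the well at 2.12 m is 5.59498 m upgradient of the peak.
√(4πDt) = 18.69 m, giving peak height M/(n_e·A·√(4πDt)) = 38.1/(0.25 × 11.5 × 18.69) = 0.7091 kg/m³.
(x−vt)²/(4Dt) = (-5.59498)²/(4 × 2.95 × 9.42) = 0.2816; exp(−0.2816) = 0.7546.
C = 0.7091 × 0.7546 = 0.535 kg/m³.

0.535 kg/m³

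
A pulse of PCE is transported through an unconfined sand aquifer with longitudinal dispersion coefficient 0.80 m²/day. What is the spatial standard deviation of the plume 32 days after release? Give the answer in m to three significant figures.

Dispersive spreading gives a Gaussian with σ² = 2Dt; advection only shifts the center.
σ = √(2 × 0.80 × 32) = 7.16 m.

7.16 m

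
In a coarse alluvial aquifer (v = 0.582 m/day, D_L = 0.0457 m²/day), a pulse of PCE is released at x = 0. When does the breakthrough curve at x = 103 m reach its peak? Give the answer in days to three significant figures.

For the 1D instantaneous-source solution, setting ∂C/∂t = 0 at fixed x gives v²t² + 2Dt − x² = 0, so t = (√(D² + v²x²) − D)/v².
√(D² + v²x²) = √(0.0457² + 0.582² × 103²) = 59.95; v² = 0.338724.
t = (59.95 − 0.0457)/0.338724 = 177 days (vs. the pure-advection estimate x/v = 177 d).

177 days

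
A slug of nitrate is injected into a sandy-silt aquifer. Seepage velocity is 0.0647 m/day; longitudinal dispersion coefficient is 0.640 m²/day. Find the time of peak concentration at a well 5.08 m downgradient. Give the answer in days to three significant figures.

19.0 days

For the 1D instantaneous-source solution, setting ∂C/∂t = 0 at fixed x gives v²t² + 2Dt − x² = 0, so t = (√(D² + v²x²) − D)/v².
√(D² + v²x²) = √(0.640² + 0.0647² × 5.08²) = 0.7195; v² = 0.00418609.
t = (0.7195 − 0.640)/0.00418609 = 19.0 days (vs. the pure-advection estimate x/v = 78.5 d).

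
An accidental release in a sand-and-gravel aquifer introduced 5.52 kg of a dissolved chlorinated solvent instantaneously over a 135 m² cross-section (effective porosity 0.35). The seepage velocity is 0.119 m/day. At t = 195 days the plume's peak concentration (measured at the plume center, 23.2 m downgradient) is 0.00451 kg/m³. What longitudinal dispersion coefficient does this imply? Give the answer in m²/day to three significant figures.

0.274 m²/day

At the plume center C_max = M/(n_e·A·√(4πDt)), so D = M²/(4πt·(n_e·A·C_max)²).
n_e·A·C_max = 0.35 × 135 × 0.00451 = 0.2131 kg/m.
D = 5.52²/(4π × 195 × 0.2131²) = 0.274 m²/day.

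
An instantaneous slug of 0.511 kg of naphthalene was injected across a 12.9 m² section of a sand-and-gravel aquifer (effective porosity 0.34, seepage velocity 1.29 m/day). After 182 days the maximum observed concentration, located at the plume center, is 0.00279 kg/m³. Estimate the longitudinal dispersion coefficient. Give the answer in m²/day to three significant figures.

At the plume center C_max = M/(n_e·A·√(4πDt)), so D = M²/(4πt·(n_e·A·C_max)²).
n_e·A·C_max = 0.34 × 12.9 × 0.00279 = 0.01224 kg/m.
D = 0.511²/(4π × 182 × 0.01224²) = 0.762 m²/day.

0.762 m²/day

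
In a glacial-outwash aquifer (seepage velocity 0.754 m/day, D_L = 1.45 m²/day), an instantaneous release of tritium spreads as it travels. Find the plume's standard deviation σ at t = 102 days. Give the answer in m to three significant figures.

Dispersive spreading gives a Gaussian with σ² = 2Dt; advection only shifts the center.
σ = √(2 × 1.45 × 102) = 17.2 m.

17.2 m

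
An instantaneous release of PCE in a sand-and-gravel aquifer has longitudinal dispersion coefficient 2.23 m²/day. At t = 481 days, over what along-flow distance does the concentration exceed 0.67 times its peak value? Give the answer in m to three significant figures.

82.9 m

The plume is Gaussian with σ = √(2Dt) = √(2 × 2.23 × 481) = 46.32 m.
C/C_peak = exp(−Δx²/(2σ²)) = 0.67 ⇒ Δx = σ·√(−2 ln 0.67) = 46.32 × 0.8950 = 41.46 m.
Width = 2Δx = 82.9 m.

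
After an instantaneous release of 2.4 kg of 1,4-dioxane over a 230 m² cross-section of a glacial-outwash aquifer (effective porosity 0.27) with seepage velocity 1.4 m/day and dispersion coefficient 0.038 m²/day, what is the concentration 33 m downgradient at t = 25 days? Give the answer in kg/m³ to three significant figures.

0.00390 kg/m³

For an instantaneous plane source, C(x,t) = M/(n_e·A·√(4πDt)) · exp(−(x−vt)²/(4Dt)), with n_e·A the pore (flow) area.
Plume center vt = 1.4 × 25 = 35 m, so the well at 33 m is 2 m upgradient of the peak.
√(4πDt) = 3.455 m, giving peak height M/(n_e·A·√(4πDt)) = 2.4/(0.27 × 230 × 3.455) = 0.01119 kg/m³.
(x−vt)²/(4Dt) = (-2)²/(4 × 0.038 × 25) = 1.053; exp(−1.053) = 0.3489.
C = 0.01119 × 0.3489 = 0.00390 kg/m³.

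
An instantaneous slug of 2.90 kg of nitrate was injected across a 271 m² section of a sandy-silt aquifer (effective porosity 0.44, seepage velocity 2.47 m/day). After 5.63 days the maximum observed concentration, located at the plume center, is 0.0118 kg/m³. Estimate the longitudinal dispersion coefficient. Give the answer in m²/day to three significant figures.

At the plume center C_max = M/(n_e·A·√(4πDt)), so D = M²/(4πt·(n_e·A·C_max)²).
n_e·A·C_max = 0.44 × 271 × 0.0118 = 1.407 kg/m.
D = 2.90²/(4π × 5.63 × 1.407²) = 0.0600 m²/day.

0.0600 m²/day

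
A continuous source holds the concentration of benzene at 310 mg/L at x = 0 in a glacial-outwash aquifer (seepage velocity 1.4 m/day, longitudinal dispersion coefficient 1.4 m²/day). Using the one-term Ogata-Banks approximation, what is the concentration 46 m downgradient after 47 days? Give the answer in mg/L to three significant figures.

For a continuous step input, C/C₀ ≈ ½·erfc((x−vt)/(2√(Dt))).
vt = 1.4 × 47 = 65.8 m and 2√(Dt) = 2√(1.4 × 47) = 16.22 m.
Argument (x−vt)/(2√(Dt)) = (46 − 65.8)/16.22 = -1.221; ½·erfc(-1.221) = 0.9579.
C = 310 × 0.9579 = 297 mg/L.

297 mg/L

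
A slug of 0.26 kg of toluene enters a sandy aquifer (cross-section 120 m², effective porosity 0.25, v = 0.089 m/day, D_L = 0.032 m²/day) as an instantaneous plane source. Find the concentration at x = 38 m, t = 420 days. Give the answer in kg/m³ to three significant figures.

For an instantaneous plane source, C(x,t) = M/(n_e·A·√(4πDt)) · exp(−(x−vt)²/(4Dt)), with n_e·A the pore (flow) area.
Plume center vt = 0.089 × 420 = 37.38 m, so the well at 38 m is 0.62 m downgradient of the peak.
√(4πDt) = 13.00 m, giving peak height M/(n_e·A·√(4πDt)) = 0.26/(0.25 × 120 × 13.00) = 0.0006667 kg/m³.
(x−vt)²/(4Dt) = (0.62)²/(4 × 0.032 × 420) = 0.007150; exp(−0.007150) = 0.9929.
C = 0.0006667 × 0.9929 = 0.000662 kg/m³.

0.000662 kg/m³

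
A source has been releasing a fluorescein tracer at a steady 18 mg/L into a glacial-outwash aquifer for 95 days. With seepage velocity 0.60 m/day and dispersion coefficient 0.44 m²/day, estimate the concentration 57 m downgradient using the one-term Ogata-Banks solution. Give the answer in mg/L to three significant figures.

For a continuous step input, C/C₀ ≈ ½·erfc((x−vt)/(2√(Dt))).
vt = 0.60 × 95 = 57 m and 2√(Dt) = 2√(0.44 × 95) = 12.93 m.
Argument (x−vt)/(2√(Dt)) = (57 − 57)/12.93 = 0; ½·erfc(0) = 0.5000.
C = 18 × 0.5000 = 9.00 mg/L.

9.00 mg/L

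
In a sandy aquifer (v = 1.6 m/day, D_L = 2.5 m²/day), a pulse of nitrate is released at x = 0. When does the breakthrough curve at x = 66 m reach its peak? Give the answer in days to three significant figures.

40.3 days

For the 1D instantaneous-source solution, setting ∂C/∂t = 0 at fixed x gives v²t² + 2Dt − x² = 0, so t = (√(D² + v²x²) − D)/v².
√(D² + v²x²) = √(2.5² + 1.6² × 66²) = 105.6; v² = 2.56.
t = (105.6 − 2.5)/2.56 = 40.3 days (vs. the pure-advection estimate x/v = 41.2 d).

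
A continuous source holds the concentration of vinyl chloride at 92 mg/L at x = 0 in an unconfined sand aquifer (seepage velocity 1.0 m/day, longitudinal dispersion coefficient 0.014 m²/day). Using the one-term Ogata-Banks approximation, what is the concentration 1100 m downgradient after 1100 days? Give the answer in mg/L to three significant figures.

46.0 mg/L

For a continuous step input, C/C₀ ≈ ½·erfc((x−vt)/(2√(Dt))).
vt = 1.0 × 1100 = 1100 m and 2√(Dt) = 2√(0.014 × 1100) = 7.849 m.
Argument (x−vt)/(2√(Dt)) = (1100 − 1100)/7.849 = 0; ½·erfc(0) = 0.5000.
C = 92 × 0.5000 = 46.0 mg/L.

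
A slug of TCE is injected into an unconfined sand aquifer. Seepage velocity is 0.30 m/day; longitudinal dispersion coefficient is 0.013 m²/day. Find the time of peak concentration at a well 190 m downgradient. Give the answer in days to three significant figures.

633 days

For the 1D instantaneous-source solution, setting ∂C/∂t = 0 at fixed x gives v²t² + 2Dt − x² = 0, so t = (√(D² + v²x²) − D)/v².
√(D² + v²x²) = √(0.013² + 0.30² × 190²) = 57.00; v² = 0.09.
t = (57.00 − 0.013)/0.09 = 633 days (vs. the pure-advection estimate x/v = 633 d).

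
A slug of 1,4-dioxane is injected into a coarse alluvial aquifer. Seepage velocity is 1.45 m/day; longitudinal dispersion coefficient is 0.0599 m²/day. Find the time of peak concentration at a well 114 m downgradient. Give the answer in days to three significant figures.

For the 1D instantaneous-source solution, setting ∂C/∂t = 0 at fixed x gives v²t² + 2Dt − x² = 0, so t = (√(D² + v²x²) − D)/v².
√(D² + v²x²) = √(0.0599² + 1.45² × 114²) = 165.3; v² = 2.1025.
t = (165.3 − 0.0599)/2.1025 = 78.6 days (vs. the pure-advection estimate x/v = 78.6 d).

78.6 days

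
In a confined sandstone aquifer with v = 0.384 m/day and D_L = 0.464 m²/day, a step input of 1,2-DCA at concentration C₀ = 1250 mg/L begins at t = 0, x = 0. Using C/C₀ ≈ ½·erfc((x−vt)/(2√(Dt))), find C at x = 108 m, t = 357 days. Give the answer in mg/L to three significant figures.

For a continuous step input, C/C₀ ≈ ½·erfc((x−vt)/(2√(Dt))).
vt = 0.384 × 357 = 137.088 m and 2√(Dt) = 2√(0.464 × 357) = 25.74 m.
Argument (x−vt)/(2√(Dt)) = (108 − 137.088)/25.74 = -1.130; ½·erfc(-1.130) = 0.9450.
C = 1250 × 0.9450 = 1180 mg/L.

1180 mg/L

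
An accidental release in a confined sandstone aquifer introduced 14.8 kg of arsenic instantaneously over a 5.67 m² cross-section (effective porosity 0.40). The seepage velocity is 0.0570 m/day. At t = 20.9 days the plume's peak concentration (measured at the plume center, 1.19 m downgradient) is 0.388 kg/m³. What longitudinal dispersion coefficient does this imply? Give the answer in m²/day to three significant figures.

At the plume center C_max = M/(n_e·A·√(4πDt)), so D = M²/(4πt·(n_e·A·C_max)²).
n_e·A·C_max = 0.40 × 5.67 × 0.388 = 0.8800 kg/m.
D = 14.8²/(4π × 20.9 × 0.8800²) = 1.08 m²/day.

1.08 m²/day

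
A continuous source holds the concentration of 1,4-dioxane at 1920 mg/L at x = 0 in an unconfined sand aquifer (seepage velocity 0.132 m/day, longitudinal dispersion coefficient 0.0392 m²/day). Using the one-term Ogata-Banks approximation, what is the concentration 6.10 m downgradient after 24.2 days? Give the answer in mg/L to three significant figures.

For a continuous step input, C/C₀ ≈ ½·erfc((x−vt)/(2√(Dt))).
vt = 0.132 × 24.2 = 3.1944 m and 2√(Dt) = 2√(0.0392 × 24.2) = 1.948 m.
Argument (x−vt)/(2√(Dt)) = (6.10 − 3.1944)/1.948 = 1.492; ½·erfc(1.492) = 0.01743.
C = 1920 × 0.01743 = 33.5 mg/L.

33.5 mg/L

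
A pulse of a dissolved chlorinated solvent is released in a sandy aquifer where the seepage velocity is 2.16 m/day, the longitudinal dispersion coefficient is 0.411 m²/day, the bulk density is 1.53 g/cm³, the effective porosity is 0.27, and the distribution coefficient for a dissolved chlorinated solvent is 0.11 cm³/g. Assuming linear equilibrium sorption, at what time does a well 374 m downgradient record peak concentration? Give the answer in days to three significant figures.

Retardation factor R = 1 + ρ_b·K_d/n = 1 + 1.53 × 0.11/0.27 = 1.623.
Sorption retards both mechanisms: v_R = v/R = 1.331 m/day, D_R = D/R = 0.2532 m²/day.
Peak time from v_R²t² + 2D_R t − x² = 0: t = (√(D_R² + v_R²x²) − D_R)/v_R².
√(D_R² + v_R²x²) = √(0.2532² + 1.331² × 374²) = 497.8; v_R² = 1.772.
t = (497.8 − 0.2532)/1.772 = 281 days.

281 days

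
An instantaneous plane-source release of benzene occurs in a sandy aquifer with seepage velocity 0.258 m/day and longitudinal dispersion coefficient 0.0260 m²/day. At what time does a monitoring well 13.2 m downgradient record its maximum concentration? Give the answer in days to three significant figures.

For the 1D instantaneous-source solution, setting ∂C/∂t = 0 at fixed x gives v²t² + 2Dt − x² = 0, so t = (√(D² + v²x²) − D)/v².
√(D² + v²x²) = √(0.0260² + 0.258² × 13.2²) = 3.406; v² = 0.066564.
t = (3.406 − 0.0260)/0.066564 = 50.8 days (vs. the pure-advection estimate x/v = 51.2 d).

50.8 days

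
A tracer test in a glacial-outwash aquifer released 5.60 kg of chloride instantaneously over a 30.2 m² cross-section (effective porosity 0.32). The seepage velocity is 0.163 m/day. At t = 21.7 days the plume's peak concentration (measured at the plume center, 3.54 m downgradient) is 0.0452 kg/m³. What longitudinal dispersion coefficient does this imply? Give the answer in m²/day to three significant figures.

0.603 m²/day

At the plume center C_max = M/(n_e·A·√(4πDt)), so D = M²/(4πt·(n_e·A·C_max)²).
n_e·A·C_max = 0.32 × 30.2 × 0.0452 = 0.4368 kg/m.
D = 5.60²/(4π × 21.7 × 0.4368²) = 0.603 m²/day.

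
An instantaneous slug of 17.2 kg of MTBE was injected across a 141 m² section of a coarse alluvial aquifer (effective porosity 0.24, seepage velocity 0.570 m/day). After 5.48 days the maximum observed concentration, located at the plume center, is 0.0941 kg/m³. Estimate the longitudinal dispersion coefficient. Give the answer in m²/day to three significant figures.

At the plume center C_max = M/(n_e·A·√(4πDt)), so D = M²/(4πt·(n_e·A·C_max)²).
n_e·A·C_max = 0.24 × 141 × 0.0941 = 3.184 kg/m.
D = 17.2²/(4π × 5.48 × 3.184²) = 0.424 m²/day.

0.424 m²/day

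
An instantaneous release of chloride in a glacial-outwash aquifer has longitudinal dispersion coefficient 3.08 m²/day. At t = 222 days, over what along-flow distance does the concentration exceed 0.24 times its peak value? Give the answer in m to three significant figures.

125 m

The plume is Gaussian with σ = √(2Dt) = √(2 × 3.08 × 222) = 36.98 m.
C/C_peak = exp(−Δx²/(2σ²)) = 0.24 ⇒ Δx = σ·√(−2 ln 0.24) = 36.98 × 1.689 = 62.46 m.
Width = 2Δx = 125 m.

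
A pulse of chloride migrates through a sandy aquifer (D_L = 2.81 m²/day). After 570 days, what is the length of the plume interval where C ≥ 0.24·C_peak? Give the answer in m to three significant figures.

191 m

The plume is Gaussian with σ = √(2Dt) = √(2 × 2.81 × 570) = 56.60 m.
C/C_peak = exp(−Δx²/(2σ²)) = 0.24 ⇒ Δx = σ·√(−2 ln 0.24) = 56.60 × 1.689 = 95.60 m.
Width = 2Δx = 191 m.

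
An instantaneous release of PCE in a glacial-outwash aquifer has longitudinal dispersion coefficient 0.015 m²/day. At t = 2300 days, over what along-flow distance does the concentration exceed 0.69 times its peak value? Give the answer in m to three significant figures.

The plume is Gaussian with σ = √(2Dt) = √(2 × 0.015 × 2300) = 8.307 m.
C/C_peak = exp(−Δx²/(2σ²)) = 0.69 ⇒ Δx = σ·√(−2 ln 0.69) = 8.307 × 0.8615 = 7.156 m.
Width = 2Δx = 14.3 m.

14.3 m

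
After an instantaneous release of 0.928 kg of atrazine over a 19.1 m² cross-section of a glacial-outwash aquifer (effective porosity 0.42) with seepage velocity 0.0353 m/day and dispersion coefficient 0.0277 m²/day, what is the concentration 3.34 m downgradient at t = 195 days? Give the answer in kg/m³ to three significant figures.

For an instantaneous plane source, C(x,t) = M/(n_e·A·√(4πDt)) · exp(−(x−vt)²/(4Dt)), with n_e·A the pore (flow) area.
Plume center vt = 0.0353 × 195 = 6.8835 m, so the well at 3.34 m is 3.5435 m upgradient of the peak.
√(4πDt) = 8.239 m, giving peak height M/(n_e·A·√(4πDt)) = 0.928/(0.42 × 19.1 × 8.239) = 0.01404 kg/m³.
(x−vt)²/(4Dt) = (-3.5435)²/(4 × 0.0277 × 195) = 0.5812; exp(−0.5812) = 0.5592.
C = 0.01404 × 0.5592 = 0.00785 kg/m³.

0.00785 kg/m³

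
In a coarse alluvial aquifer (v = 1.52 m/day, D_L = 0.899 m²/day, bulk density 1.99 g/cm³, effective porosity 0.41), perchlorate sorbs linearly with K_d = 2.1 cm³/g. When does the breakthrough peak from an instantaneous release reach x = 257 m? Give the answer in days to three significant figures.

1890 days

Retardation factor R = 1 + ρ_b·K_d/n = 1 + 1.99 × 2.1/0.41 = 11.19.
Sorption retards both mechanisms: v_R = v/R = 0.1358 m/day, D_R = D/R = 0.08034 m²/day.
Peak time from v_R²t² + 2D_R t − x² = 0: t = (√(D_R² + v_R²x²) − D_R)/v_R².
√(D_R² + v_R²x²) = √(0.08034² + 0.1358² × 257²) = 34.90; v_R² = 0.01844.
t = (34.90 − 0.08034)/0.01844 = 1890 days.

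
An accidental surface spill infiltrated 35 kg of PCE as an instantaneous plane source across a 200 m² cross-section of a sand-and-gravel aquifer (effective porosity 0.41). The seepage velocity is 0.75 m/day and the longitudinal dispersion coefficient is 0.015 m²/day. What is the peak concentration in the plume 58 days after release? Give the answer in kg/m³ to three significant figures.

0.129 kg/m³

The peak of an instantaneous 1D plume sits at x = vt; there the Gaussian factor is 1 and C_max = M/(n_e·A·√(4πDt)), where n_e·A is the pore area the mass is dissolved in.
√(4πDt) = √(4π × 0.015 × 58) = 3.306 m, so C_max = 35/(0.41 × 200 × 3.306) = 0.129 kg/m³.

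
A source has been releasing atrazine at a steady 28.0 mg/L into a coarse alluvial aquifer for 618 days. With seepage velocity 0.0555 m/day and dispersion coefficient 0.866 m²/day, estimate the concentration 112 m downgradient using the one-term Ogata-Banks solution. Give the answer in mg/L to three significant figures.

For a continuous step input, C/C₀ ≈ ½·erfc((x−vt)/(2√(Dt))).
vt = 0.0555 × 618 = 34.299 m and 2√(Dt) = 2√(0.866 × 618) = 46.27 m.
Argument (x−vt)/(2√(Dt)) = (112 − 34.299)/46.27 = 1.679; ½·erfc(1.679) = 0.008787.
C = 28.0 × 0.008787 = 0.246 mg/L.

0.246 mg/L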